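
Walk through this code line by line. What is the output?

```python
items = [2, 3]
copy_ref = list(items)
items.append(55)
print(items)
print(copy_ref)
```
[2, 3, 55]
[2, 3]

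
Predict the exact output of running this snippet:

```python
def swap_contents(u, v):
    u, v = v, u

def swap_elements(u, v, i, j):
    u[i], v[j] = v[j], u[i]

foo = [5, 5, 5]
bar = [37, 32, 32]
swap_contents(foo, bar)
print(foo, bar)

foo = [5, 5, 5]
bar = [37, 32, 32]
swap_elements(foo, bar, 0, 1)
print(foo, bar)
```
[5, 5, 5] [37, 32, 32]
[32, 5, 5] [37, 5, 32]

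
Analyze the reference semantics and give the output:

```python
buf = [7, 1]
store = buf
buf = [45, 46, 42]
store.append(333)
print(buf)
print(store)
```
[45, 46, 42]
[7, 1, 333]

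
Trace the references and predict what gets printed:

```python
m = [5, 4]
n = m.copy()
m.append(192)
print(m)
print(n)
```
[5, 4, 192]
[5, 4]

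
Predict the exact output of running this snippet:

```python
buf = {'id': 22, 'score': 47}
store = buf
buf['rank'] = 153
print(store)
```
{'id': 22, 'score': 47, 'rank': 153}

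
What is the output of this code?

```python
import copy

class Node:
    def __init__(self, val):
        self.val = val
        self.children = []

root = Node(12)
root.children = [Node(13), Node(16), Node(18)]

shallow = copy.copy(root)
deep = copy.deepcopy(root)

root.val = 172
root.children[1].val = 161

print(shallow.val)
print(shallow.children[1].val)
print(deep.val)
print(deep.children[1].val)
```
12
161
12
16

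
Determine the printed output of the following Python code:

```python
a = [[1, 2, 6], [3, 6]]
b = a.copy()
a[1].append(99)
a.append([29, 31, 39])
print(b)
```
[[1, 2, 6], [3, 6, 99]]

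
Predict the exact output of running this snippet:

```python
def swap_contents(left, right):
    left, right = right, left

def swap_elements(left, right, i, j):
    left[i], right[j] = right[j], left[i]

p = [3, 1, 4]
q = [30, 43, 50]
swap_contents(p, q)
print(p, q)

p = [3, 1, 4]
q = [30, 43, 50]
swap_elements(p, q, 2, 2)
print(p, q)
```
[3, 1, 4] [30, 43, 50]
[3, 1, 50] [30, 43, 4]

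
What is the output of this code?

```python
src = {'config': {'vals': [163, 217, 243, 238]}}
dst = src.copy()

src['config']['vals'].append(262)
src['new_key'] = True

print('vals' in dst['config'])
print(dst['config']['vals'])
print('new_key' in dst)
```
True
[163, 217, 243, 238, 262]
False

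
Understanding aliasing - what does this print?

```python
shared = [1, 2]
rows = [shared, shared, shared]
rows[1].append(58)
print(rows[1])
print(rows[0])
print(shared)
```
[1, 2, 58]
[1, 2, 58]
[1, 2, 58]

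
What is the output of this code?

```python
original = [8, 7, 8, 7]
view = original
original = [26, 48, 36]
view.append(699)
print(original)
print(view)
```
[26, 48, 36]
[8, 7, 8, 7, 699]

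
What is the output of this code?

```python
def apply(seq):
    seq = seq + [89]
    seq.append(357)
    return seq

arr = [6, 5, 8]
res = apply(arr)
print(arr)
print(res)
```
[6, 5, 8]
[6, 5, 8, 89, 357]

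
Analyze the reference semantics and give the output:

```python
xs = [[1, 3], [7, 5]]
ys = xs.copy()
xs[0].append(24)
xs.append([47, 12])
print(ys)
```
[[1, 3, 24], [7, 5]]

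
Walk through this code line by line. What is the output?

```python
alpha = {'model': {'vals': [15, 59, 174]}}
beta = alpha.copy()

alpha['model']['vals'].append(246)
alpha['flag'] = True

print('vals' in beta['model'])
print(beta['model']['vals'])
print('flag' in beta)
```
True
[15, 59, 174, 246]
False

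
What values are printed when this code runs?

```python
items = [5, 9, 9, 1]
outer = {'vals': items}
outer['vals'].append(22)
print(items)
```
[5, 9, 9, 1, 22]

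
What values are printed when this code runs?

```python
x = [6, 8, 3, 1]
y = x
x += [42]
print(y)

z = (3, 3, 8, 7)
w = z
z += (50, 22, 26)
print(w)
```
[6, 8, 3, 1, 42]
(3, 3, 8, 7)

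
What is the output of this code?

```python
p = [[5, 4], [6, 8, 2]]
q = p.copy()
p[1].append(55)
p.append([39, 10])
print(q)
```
[[5, 4], [6, 8, 2, 55]]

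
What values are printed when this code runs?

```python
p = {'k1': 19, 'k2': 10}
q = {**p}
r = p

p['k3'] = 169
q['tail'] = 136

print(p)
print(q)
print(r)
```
{'k1': 19, 'k2': 10, 'k3': 169}
{'k1': 19, 'k2': 10, 'tail': 136}
{'k1': 19, 'k2': 10, 'k3': 169}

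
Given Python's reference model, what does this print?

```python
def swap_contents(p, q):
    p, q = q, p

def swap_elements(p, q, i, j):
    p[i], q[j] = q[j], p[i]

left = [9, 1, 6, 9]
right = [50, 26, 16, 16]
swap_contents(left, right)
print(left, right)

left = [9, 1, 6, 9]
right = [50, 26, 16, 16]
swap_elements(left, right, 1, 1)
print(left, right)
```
[9, 1, 6, 9] [50, 26, 16, 16]
[9, 26, 6, 9] [50, 1, 16, 16]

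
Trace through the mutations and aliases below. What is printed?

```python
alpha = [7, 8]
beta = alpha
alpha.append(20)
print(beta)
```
[7, 8, 20]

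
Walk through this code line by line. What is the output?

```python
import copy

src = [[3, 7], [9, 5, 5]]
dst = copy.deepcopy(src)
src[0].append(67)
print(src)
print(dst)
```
[[3, 7, 67], [9, 5, 5]]
[[3, 7], [9, 5, 5]]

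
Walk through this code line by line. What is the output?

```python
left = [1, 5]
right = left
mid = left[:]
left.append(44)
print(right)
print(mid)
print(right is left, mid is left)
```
[1, 5, 44]
[1, 5]
True False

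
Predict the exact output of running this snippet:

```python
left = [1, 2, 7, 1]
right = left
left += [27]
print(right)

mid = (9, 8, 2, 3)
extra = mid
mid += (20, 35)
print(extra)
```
[1, 2, 7, 1, 27]
(9, 8, 2, 3)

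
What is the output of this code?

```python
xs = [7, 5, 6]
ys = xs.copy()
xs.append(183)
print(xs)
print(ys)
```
[7, 5, 6, 183]
[7, 5, 6]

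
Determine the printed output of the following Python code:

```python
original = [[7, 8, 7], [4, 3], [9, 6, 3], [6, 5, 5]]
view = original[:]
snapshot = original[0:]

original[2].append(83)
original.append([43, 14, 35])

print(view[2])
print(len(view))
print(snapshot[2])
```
[9, 6, 3, 83]
4
[9, 6, 3, 83]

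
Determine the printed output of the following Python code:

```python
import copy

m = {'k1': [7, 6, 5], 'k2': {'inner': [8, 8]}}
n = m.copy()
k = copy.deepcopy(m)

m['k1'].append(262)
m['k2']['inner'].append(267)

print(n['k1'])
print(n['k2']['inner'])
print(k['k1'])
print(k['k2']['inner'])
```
[7, 6, 5, 262]
[8, 8, 267]
[7, 6, 5]
[8, 8]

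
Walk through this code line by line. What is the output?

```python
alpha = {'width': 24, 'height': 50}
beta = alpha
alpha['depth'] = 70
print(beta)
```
{'width': 24, 'height': 50, 'depth': 70}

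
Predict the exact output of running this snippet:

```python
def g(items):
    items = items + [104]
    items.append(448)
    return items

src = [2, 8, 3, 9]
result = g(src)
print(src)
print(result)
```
[2, 8, 3, 9]
[2, 8, 3, 9, 104, 448]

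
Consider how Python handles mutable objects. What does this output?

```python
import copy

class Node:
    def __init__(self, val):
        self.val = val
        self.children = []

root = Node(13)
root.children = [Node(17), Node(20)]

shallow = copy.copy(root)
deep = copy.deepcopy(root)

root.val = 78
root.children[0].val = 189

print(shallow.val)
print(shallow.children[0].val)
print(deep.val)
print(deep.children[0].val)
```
13
189
13
17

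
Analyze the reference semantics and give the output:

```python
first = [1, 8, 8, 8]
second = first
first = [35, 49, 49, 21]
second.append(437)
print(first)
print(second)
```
[35, 49, 49, 21]
[1, 8, 8, 8, 437]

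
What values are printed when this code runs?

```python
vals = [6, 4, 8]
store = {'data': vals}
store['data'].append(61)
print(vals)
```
[6, 4, 8, 61]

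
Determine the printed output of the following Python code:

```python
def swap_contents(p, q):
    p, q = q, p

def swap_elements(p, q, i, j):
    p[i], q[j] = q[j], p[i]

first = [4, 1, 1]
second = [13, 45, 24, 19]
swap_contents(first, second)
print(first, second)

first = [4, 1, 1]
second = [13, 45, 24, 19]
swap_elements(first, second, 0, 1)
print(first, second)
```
[4, 1, 1] [13, 45, 24, 19]
[45, 1, 1] [13, 4, 24, 19]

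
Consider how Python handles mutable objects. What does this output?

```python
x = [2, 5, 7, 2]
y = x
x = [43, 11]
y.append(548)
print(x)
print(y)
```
[43, 11]
[2, 5, 7, 2, 548]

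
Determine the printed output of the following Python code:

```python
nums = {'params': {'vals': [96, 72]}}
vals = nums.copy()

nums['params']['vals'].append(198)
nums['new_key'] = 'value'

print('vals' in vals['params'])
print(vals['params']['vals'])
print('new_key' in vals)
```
True
[96, 72, 198]
False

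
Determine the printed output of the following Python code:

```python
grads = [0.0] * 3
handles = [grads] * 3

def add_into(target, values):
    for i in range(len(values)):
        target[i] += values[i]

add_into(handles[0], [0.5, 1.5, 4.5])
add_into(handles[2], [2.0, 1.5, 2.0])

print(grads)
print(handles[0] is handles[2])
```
[2.5, 3.0, 6.5]
True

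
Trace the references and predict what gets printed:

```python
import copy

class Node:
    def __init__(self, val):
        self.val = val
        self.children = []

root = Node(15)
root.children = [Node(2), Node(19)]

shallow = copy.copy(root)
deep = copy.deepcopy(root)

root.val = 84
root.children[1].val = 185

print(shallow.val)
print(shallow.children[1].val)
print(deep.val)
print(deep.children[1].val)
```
15
185
15
19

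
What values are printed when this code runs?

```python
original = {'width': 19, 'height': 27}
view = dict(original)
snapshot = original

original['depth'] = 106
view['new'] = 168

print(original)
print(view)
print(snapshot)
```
{'width': 19, 'height': 27, 'depth': 106}
{'width': 19, 'height': 27, 'new': 168}
{'width': 19, 'height': 27, 'depth': 106}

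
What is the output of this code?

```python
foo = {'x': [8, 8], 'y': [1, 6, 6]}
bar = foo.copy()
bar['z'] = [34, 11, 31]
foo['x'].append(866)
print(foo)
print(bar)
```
{'x': [8, 8, 866], 'y': [1, 6, 6]}
{'x': [8, 8, 866], 'y': [1, 6, 6], 'z': [34, 11, 31]}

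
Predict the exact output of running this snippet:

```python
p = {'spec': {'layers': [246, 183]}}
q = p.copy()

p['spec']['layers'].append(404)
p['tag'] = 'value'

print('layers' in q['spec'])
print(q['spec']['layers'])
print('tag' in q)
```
True
[246, 183, 404]
False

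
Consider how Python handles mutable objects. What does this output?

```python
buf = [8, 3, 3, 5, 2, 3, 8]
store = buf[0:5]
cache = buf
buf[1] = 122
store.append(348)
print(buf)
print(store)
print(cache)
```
[8, 122, 3, 5, 2, 3, 8]
[8, 3, 3, 5, 2, 348]
[8, 122, 3, 5, 2, 3, 8]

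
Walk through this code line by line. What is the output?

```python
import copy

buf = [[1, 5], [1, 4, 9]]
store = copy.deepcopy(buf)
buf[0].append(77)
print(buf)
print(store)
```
[[1, 5, 77], [1, 4, 9]]
[[1, 5], [1, 4, 9]]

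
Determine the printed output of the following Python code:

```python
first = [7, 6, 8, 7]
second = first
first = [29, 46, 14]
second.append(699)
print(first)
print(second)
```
[29, 46, 14]
[7, 6, 8, 7, 699]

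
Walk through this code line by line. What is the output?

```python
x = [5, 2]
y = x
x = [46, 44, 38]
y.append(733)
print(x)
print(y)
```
[46, 44, 38]
[5, 2, 733]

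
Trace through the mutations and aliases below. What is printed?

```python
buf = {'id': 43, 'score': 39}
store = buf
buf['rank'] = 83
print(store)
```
{'id': 43, 'score': 39, 'rank': 83}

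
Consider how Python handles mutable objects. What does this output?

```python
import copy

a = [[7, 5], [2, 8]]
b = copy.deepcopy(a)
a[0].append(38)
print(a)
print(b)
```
[[7, 5, 38], [2, 8]]
[[7, 5], [2, 8]]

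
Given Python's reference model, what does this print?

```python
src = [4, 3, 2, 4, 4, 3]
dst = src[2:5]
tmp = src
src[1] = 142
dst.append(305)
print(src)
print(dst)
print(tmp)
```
[4, 142, 2, 4, 4, 3]
[2, 4, 4, 305]
[4, 142, 2, 4, 4, 3]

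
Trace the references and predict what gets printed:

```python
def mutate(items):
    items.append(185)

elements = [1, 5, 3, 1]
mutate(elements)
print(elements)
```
[1, 5, 3, 1, 185]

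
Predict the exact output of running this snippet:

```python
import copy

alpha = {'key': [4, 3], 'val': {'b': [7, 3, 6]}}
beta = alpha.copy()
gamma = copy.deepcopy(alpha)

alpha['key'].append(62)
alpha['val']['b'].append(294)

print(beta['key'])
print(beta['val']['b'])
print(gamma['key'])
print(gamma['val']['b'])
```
[4, 3, 62]
[7, 3, 6, 294]
[4, 3]
[7, 3, 6]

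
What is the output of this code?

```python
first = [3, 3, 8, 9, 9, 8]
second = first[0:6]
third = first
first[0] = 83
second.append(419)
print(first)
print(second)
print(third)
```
[83, 3, 8, 9, 9, 8]
[3, 3, 8, 9, 9, 8, 419]
[83, 3, 8, 9, 9, 8]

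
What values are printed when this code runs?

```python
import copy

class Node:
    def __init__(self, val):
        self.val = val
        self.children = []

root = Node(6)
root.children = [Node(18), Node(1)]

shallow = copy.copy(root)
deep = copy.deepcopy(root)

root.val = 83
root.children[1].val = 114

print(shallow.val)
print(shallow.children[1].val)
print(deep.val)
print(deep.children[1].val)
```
6
114
6
1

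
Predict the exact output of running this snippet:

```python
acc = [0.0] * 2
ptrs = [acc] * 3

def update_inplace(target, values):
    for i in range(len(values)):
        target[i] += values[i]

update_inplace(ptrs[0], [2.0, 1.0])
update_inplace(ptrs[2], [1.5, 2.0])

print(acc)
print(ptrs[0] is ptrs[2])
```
[3.5, 3.0]
True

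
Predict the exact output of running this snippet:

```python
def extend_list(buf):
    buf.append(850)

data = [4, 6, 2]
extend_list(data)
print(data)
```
[4, 6, 2, 850]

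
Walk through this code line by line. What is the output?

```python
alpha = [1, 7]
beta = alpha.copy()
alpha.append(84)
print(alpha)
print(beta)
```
[1, 7, 84]
[1, 7]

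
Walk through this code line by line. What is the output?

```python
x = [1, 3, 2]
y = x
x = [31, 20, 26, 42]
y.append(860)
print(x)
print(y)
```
[31, 20, 26, 42]
[1, 3, 2, 860]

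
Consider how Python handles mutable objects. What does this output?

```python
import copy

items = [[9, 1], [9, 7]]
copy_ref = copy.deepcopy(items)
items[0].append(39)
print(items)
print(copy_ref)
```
[[9, 1, 39], [9, 7]]
[[9, 1], [9, 7]]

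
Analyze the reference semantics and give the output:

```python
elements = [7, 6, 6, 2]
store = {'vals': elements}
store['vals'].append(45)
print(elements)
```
[7, 6, 6, 2, 45]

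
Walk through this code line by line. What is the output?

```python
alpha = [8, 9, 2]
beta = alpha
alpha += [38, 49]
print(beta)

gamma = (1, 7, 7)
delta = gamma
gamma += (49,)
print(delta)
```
[8, 9, 2, 38, 49]
(1, 7, 7)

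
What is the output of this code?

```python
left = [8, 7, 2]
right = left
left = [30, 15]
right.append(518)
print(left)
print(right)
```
[30, 15]
[8, 7, 2, 518]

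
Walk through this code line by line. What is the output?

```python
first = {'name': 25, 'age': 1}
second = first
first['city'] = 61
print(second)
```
{'name': 25, 'age': 1, 'city': 61}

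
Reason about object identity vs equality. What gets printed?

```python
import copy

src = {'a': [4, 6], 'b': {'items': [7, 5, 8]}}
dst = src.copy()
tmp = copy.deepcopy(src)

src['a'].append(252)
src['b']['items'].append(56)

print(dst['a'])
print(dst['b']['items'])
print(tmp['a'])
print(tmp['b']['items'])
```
[4, 6, 252]
[7, 5, 8, 56]
[4, 6]
[7, 5, 8]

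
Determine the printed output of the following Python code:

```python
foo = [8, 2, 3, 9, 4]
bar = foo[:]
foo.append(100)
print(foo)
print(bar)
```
[8, 2, 3, 9, 4, 100]
[8, 2, 3, 9, 4]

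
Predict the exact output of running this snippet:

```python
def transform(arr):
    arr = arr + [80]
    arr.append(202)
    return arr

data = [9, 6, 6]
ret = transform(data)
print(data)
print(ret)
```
[9, 6, 6]
[9, 6, 6, 80, 202]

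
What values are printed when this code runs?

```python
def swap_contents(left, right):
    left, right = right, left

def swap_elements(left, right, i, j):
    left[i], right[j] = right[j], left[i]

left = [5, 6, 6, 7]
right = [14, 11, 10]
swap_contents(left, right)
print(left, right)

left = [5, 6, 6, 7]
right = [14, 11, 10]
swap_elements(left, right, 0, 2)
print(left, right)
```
[5, 6, 6, 7] [14, 11, 10]
[10, 6, 6, 7] [14, 11, 5]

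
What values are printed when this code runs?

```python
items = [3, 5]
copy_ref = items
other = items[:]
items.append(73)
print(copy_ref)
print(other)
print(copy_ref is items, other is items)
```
[3, 5, 73]
[3, 5]
True False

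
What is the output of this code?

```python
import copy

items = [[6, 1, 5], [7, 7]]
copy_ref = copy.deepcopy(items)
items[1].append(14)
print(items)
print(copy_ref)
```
[[6, 1, 5], [7, 7, 14]]
[[6, 1, 5], [7, 7]]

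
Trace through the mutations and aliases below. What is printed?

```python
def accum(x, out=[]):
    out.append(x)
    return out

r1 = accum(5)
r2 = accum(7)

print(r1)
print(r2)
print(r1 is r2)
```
[5, 7]
[5, 7]
True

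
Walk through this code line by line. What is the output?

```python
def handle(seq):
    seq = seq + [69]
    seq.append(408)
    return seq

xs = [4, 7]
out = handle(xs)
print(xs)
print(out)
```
[4, 7]
[4, 7, 69, 408]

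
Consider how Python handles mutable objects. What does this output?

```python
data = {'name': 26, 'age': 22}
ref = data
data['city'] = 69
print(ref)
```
{'name': 26, 'age': 22, 'city': 69}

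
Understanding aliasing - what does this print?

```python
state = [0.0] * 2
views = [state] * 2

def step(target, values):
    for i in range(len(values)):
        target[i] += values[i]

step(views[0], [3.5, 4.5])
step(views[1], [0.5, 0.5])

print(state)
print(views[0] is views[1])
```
[4.0, 5.0]
True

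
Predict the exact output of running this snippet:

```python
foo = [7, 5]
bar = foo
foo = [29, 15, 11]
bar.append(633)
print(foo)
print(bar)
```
[29, 15, 11]
[7, 5, 633]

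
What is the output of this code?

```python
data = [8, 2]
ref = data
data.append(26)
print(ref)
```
[8, 2, 26]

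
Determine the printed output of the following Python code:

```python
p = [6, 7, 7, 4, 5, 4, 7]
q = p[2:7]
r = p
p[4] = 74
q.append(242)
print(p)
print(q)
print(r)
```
[6, 7, 7, 4, 74, 4, 7]
[7, 4, 5, 4, 7, 242]
[6, 7, 7, 4, 74, 4, 7]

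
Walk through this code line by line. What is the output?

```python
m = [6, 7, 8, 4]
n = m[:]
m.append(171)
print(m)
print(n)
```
[6, 7, 8, 4, 171]
[6, 7, 8, 4]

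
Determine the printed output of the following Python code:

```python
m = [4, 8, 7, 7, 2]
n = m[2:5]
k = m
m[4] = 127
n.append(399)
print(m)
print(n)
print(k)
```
[4, 8, 7, 7, 127]
[7, 7, 2, 399]
[4, 8, 7, 7, 127]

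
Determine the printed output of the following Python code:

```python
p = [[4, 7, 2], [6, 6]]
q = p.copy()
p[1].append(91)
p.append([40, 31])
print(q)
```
[[4, 7, 2], [6, 6, 91]]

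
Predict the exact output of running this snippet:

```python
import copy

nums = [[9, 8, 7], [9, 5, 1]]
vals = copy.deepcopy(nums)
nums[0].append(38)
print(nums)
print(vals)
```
[[9, 8, 7, 38], [9, 5, 1]]
[[9, 8, 7], [9, 5, 1]]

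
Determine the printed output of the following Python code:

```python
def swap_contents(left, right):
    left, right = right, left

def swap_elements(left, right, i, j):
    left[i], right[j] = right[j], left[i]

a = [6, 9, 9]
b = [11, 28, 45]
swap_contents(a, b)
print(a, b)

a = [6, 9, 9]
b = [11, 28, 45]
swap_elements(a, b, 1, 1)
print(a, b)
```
[6, 9, 9] [11, 28, 45]
[6, 28, 9] [11, 9, 45]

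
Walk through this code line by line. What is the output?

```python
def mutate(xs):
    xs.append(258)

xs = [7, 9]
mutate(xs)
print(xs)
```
[7, 9, 258]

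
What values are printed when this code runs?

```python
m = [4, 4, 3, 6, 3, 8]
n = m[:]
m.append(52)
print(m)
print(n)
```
[4, 4, 3, 6, 3, 8, 52]
[4, 4, 3, 6, 3, 8]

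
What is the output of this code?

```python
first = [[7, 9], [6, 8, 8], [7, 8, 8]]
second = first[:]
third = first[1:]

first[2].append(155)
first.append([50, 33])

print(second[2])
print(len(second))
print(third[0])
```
[7, 8, 8, 155]
3
[6, 8, 8]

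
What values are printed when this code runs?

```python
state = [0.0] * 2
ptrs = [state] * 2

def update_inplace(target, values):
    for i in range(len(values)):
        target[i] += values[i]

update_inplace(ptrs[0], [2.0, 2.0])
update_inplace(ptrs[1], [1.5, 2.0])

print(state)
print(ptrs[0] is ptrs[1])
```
[3.5, 4.0]
True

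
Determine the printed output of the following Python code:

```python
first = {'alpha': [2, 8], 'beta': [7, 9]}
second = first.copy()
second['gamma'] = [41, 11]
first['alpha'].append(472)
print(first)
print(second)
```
{'alpha': [2, 8, 472], 'beta': [7, 9]}
{'alpha': [2, 8, 472], 'beta': [7, 9], 'gamma': [41, 11]}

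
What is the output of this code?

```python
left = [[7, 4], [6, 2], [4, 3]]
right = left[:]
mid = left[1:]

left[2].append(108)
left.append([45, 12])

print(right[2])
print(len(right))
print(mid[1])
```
[4, 3, 108]
3
[4, 3, 108]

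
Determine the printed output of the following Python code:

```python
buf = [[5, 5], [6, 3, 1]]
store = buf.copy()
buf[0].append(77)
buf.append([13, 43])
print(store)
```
[[5, 5, 77], [6, 3, 1]]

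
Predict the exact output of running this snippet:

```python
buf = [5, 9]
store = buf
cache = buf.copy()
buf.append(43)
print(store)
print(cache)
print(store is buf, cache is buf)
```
[5, 9, 43]
[5, 9]
True False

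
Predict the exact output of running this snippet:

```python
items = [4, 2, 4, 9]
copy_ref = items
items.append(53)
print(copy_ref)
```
[4, 2, 4, 9, 53]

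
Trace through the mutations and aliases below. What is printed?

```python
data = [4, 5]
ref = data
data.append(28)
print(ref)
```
[4, 5, 28]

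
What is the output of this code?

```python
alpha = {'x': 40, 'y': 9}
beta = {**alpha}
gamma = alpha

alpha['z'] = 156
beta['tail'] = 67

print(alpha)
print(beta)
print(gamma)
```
{'x': 40, 'y': 9, 'z': 156}
{'x': 40, 'y': 9, 'tail': 67}
{'x': 40, 'y': 9, 'z': 156}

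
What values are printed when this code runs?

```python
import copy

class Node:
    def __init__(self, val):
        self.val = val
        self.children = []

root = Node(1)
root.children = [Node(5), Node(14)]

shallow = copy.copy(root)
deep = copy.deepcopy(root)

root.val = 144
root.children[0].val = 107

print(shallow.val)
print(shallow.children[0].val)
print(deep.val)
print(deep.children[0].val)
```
1
107
1
5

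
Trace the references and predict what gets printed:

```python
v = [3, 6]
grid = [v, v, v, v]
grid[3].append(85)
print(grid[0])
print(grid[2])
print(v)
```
[3, 6, 85]
[3, 6, 85]
[3, 6, 85]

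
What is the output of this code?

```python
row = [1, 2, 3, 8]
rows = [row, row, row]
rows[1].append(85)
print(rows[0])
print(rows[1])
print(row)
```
[1, 2, 3, 8, 85]
[1, 2, 3, 8, 85]
[1, 2, 3, 8, 85]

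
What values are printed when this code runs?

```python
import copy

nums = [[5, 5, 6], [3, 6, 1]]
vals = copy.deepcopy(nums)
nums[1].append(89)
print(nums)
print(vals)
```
[[5, 5, 6], [3, 6, 1, 89]]
[[5, 5, 6], [3, 6, 1]]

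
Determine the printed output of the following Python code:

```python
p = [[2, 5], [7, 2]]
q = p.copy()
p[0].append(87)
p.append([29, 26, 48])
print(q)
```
[[2, 5, 87], [7, 2]]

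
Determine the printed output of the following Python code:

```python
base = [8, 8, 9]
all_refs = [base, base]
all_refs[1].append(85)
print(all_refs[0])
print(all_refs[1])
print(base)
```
[8, 8, 9, 85]
[8, 8, 9, 85]
[8, 8, 9, 85]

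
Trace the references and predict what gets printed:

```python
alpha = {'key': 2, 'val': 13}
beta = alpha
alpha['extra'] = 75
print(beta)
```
{'key': 2, 'val': 13, 'extra': 75}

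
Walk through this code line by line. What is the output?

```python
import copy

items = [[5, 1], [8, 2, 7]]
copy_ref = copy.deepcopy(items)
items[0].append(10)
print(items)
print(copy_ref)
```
[[5, 1, 10], [8, 2, 7]]
[[5, 1], [8, 2, 7]]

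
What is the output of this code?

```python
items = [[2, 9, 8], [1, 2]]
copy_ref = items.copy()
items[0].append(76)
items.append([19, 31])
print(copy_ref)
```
[[2, 9, 8, 76], [1, 2]]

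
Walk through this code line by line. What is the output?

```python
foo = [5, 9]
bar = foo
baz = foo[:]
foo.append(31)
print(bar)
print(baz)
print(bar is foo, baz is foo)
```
[5, 9, 31]
[5, 9]
True False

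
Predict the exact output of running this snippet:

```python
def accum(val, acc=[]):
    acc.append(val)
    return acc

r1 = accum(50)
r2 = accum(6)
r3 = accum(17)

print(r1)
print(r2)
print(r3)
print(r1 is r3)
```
[50, 6, 17]
[50, 6, 17]
[50, 6, 17]
True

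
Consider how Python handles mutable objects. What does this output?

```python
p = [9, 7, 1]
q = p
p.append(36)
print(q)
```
[9, 7, 1, 36]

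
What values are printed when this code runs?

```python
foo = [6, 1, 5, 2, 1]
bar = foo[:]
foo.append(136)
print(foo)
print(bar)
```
[6, 1, 5, 2, 1, 136]
[6, 1, 5, 2, 1]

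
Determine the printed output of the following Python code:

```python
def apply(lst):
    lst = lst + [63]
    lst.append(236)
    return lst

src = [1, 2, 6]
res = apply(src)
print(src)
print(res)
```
[1, 2, 6]
[1, 2, 6, 63, 236]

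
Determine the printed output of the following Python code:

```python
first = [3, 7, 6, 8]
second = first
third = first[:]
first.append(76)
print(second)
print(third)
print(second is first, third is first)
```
[3, 7, 6, 8, 76]
[3, 7, 6, 8]
True False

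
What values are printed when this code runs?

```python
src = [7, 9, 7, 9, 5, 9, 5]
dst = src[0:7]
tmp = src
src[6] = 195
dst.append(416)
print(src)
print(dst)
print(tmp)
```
[7, 9, 7, 9, 5, 9, 195]
[7, 9, 7, 9, 5, 9, 5, 416]
[7, 9, 7, 9, 5, 9, 195]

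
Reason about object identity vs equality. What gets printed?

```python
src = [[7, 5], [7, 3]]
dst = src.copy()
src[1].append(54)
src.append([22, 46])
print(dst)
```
[[7, 5], [7, 3, 54]]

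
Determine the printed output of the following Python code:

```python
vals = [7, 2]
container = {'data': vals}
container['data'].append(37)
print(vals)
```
[7, 2, 37]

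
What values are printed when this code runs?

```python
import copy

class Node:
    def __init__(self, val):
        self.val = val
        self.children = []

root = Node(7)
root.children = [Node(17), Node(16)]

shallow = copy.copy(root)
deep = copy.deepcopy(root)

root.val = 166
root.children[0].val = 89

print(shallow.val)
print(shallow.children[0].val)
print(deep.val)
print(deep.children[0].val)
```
7
89
7
17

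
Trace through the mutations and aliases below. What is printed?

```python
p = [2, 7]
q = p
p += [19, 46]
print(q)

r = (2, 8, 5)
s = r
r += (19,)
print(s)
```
[2, 7, 19, 46]
(2, 8, 5)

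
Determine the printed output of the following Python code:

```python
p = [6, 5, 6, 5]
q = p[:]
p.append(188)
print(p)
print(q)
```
[6, 5, 6, 5, 188]
[6, 5, 6, 5]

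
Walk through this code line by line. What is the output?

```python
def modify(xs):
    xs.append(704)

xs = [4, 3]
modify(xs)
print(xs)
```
[4, 3, 704]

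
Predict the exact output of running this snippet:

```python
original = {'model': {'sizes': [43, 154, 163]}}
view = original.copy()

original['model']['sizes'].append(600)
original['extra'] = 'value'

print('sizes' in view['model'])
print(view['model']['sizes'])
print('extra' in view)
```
True
[43, 154, 163, 600]
False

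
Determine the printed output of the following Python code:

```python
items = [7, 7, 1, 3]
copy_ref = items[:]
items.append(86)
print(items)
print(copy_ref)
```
[7, 7, 1, 3, 86]
[7, 7, 1, 3]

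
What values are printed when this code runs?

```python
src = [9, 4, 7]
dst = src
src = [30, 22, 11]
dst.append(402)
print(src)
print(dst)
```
[30, 22, 11]
[9, 4, 7, 402]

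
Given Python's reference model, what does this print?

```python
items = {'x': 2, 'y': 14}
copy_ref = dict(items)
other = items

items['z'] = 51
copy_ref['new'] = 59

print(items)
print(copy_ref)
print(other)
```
{'x': 2, 'y': 14, 'z': 51}
{'x': 2, 'y': 14, 'new': 59}
{'x': 2, 'y': 14, 'z': 51}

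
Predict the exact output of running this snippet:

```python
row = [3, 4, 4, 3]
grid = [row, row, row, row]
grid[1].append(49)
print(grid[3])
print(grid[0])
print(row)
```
[3, 4, 4, 3, 49]
[3, 4, 4, 3, 49]
[3, 4, 4, 3, 49]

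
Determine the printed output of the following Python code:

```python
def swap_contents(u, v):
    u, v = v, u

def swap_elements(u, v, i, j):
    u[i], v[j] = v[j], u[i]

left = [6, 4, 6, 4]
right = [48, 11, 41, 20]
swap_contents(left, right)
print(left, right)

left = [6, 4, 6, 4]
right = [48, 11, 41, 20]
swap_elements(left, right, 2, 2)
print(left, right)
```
[6, 4, 6, 4] [48, 11, 41, 20]
[6, 4, 41, 4] [48, 11, 6, 20]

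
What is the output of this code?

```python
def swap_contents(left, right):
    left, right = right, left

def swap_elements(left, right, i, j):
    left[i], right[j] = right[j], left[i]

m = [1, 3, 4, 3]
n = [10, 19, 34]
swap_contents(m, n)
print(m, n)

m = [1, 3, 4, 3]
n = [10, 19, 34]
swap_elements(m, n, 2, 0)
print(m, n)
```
[1, 3, 4, 3] [10, 19, 34]
[1, 3, 10, 3] [4, 19, 34]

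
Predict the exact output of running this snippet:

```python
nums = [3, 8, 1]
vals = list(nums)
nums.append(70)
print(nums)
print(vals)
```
[3, 8, 1, 70]
[3, 8, 1]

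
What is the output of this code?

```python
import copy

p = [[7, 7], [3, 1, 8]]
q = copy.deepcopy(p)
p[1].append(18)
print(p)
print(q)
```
[[7, 7], [3, 1, 8, 18]]
[[7, 7], [3, 1, 8]]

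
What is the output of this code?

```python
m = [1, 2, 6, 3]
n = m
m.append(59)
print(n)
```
[1, 2, 6, 3, 59]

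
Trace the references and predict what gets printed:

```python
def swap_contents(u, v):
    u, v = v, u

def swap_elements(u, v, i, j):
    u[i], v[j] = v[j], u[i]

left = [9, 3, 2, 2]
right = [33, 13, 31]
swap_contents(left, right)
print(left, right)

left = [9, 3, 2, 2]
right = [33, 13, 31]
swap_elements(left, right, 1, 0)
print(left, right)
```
[9, 3, 2, 2] [33, 13, 31]
[9, 33, 2, 2] [3, 13, 31]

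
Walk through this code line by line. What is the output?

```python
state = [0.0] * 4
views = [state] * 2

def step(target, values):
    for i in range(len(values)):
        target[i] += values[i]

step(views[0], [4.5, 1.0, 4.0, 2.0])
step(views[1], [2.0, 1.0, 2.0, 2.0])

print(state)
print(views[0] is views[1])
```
[6.5, 2.0, 6.0, 4.0]
True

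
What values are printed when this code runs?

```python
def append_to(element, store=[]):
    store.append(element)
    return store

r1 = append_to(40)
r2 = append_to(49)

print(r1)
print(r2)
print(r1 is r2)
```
[40, 49]
[40, 49]
True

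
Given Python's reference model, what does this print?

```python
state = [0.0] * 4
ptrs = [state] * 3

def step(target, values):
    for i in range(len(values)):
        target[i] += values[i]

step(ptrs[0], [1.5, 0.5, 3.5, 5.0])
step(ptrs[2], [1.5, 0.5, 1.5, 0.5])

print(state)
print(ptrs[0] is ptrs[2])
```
[3.0, 1.0, 5.0, 5.5]
True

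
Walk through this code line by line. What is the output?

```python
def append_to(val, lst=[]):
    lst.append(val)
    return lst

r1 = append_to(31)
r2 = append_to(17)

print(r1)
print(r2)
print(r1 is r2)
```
[31, 17]
[31, 17]
True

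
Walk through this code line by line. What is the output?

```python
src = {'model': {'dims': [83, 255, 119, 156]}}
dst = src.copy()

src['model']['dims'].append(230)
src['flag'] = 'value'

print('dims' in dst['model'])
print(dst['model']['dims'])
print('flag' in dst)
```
True
[83, 255, 119, 156, 230]
False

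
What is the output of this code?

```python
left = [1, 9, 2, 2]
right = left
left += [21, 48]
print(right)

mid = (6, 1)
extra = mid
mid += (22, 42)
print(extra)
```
[1, 9, 2, 2, 21, 48]
(6, 1)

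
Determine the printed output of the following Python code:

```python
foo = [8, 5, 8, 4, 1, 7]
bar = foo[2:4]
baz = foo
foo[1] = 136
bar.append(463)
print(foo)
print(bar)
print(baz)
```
[8, 136, 8, 4, 1, 7]
[8, 4, 463]
[8, 136, 8, 4, 1, 7]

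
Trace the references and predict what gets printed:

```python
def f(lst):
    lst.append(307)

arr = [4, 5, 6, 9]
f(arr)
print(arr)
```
[4, 5, 6, 9, 307]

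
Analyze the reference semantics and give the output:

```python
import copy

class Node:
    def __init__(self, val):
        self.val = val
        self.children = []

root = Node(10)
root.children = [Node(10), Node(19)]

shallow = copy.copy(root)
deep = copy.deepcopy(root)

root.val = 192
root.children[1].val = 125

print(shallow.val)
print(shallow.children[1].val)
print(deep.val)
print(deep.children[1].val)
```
10
125
10
19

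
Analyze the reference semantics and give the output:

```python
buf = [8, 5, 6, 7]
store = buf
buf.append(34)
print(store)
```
[8, 5, 6, 7, 34]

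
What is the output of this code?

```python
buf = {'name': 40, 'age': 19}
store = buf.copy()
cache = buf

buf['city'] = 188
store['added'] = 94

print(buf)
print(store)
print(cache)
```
{'name': 40, 'age': 19, 'city': 188}
{'name': 40, 'age': 19, 'added': 94}
{'name': 40, 'age': 19, 'city': 188}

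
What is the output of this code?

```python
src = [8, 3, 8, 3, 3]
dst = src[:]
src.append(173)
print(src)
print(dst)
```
[8, 3, 8, 3, 3, 173]
[8, 3, 8, 3, 3]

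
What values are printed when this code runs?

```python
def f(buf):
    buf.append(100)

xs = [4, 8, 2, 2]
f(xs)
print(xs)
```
[4, 8, 2, 2, 100]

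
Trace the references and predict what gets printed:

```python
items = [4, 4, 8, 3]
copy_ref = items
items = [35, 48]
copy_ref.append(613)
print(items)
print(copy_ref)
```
[35, 48]
[4, 4, 8, 3, 613]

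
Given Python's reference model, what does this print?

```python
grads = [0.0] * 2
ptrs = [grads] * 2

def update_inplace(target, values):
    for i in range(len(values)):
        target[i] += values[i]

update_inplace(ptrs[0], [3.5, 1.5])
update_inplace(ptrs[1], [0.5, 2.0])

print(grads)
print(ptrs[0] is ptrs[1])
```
[4.0, 3.5]
True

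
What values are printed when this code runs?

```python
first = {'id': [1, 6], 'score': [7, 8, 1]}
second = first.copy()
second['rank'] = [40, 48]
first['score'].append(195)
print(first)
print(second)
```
{'id': [1, 6], 'score': [7, 8, 1, 195]}
{'id': [1, 6], 'score': [7, 8, 1, 195], 'rank': [40, 48]}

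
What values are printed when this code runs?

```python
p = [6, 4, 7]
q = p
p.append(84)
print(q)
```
[6, 4, 7, 84]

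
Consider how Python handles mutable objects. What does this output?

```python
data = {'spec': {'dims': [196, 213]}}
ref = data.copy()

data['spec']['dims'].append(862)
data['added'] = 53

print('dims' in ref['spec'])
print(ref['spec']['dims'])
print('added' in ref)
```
True
[196, 213, 862]
False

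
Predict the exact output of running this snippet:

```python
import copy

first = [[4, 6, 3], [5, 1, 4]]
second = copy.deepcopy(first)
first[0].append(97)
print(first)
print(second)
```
[[4, 6, 3, 97], [5, 1, 4]]
[[4, 6, 3], [5, 1, 4]]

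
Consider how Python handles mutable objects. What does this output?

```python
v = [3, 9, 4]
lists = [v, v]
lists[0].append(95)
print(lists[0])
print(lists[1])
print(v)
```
[3, 9, 4, 95]
[3, 9, 4, 95]
[3, 9, 4, 95]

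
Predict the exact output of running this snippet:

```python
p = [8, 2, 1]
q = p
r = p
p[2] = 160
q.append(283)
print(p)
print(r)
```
[8, 2, 160, 283]
[8, 2, 160, 283]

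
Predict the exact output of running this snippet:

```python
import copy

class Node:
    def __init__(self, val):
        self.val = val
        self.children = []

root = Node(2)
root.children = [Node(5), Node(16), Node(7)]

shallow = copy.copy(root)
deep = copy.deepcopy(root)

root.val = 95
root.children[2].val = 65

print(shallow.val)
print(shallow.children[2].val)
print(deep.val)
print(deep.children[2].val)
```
2
65
2
7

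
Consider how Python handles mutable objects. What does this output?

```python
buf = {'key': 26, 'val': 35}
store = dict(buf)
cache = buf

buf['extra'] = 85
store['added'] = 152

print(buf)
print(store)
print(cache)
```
{'key': 26, 'val': 35, 'extra': 85}
{'key': 26, 'val': 35, 'added': 152}
{'key': 26, 'val': 35, 'extra': 85}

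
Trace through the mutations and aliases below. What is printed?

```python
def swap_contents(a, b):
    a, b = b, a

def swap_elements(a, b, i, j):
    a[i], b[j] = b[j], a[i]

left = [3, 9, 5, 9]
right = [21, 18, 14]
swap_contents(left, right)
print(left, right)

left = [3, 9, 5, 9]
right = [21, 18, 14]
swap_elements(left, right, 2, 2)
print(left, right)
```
[3, 9, 5, 9] [21, 18, 14]
[3, 9, 14, 9] [21, 18, 5]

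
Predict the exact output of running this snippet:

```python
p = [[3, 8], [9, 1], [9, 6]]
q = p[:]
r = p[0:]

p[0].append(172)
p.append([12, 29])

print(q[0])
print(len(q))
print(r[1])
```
[3, 8, 172]
3
[9, 1]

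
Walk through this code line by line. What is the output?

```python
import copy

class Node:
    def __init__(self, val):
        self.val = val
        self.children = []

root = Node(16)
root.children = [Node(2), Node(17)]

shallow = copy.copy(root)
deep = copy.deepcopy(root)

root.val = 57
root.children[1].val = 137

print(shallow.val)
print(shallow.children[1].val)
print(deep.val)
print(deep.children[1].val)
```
16
137
16
17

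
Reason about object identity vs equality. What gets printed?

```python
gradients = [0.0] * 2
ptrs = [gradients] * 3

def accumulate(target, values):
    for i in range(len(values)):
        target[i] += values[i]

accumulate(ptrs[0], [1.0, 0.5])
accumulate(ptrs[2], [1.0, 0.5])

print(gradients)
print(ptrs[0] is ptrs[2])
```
[2.0, 1.0]
True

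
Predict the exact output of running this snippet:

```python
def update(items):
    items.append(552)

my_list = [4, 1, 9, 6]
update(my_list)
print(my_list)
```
[4, 1, 9, 6, 552]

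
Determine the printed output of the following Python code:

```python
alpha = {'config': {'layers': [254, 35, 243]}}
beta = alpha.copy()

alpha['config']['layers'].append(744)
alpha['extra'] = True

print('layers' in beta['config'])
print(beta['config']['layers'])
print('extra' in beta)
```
True
[254, 35, 243, 744]
False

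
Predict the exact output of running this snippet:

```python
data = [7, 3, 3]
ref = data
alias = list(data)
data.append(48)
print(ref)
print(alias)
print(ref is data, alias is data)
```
[7, 3, 3, 48]
[7, 3, 3]
True False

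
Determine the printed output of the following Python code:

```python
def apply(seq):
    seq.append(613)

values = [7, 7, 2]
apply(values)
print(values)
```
[7, 7, 2, 613]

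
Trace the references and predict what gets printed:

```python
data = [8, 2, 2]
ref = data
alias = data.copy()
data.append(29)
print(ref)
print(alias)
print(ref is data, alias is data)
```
[8, 2, 2, 29]
[8, 2, 2]
True False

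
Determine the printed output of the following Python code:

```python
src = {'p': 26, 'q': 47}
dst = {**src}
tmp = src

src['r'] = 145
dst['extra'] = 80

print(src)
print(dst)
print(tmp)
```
{'p': 26, 'q': 47, 'r': 145}
{'p': 26, 'q': 47, 'extra': 80}
{'p': 26, 'q': 47, 'r': 145}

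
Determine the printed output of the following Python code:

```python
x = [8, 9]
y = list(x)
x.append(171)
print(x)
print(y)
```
[8, 9, 171]
[8, 9]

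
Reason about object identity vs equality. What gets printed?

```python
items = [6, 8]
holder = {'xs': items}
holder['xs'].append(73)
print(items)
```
[6, 8, 73]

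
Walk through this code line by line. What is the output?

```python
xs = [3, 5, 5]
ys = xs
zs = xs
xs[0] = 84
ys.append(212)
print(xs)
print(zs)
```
[84, 5, 5, 212]
[84, 5, 5, 212]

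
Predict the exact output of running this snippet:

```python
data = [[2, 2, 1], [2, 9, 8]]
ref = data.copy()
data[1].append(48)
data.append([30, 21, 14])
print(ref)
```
[[2, 2, 1], [2, 9, 8, 48]]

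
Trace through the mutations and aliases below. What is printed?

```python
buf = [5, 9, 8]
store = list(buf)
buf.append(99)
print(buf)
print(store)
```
[5, 9, 8, 99]
[5, 9, 8]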